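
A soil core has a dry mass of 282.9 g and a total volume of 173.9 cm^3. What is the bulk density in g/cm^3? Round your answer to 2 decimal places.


Step 1: Identify the formula: BD = dry mass / volume
Step 2: Substitute values: BD = 282.9 / 173.9
Step 3: BD = 1.63 g/cm^3

1.63


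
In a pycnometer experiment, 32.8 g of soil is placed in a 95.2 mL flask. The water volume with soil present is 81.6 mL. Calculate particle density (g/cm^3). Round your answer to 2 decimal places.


Step 1: Volume of solids = flask volume - water volume with soil
Step 2: V_solids = 95.2 - 81.6 = 13.6 mL
Step 3: Particle density = mass / V_solids = 32.8 / 13.6 = 2.41 g/cm^3

2.41


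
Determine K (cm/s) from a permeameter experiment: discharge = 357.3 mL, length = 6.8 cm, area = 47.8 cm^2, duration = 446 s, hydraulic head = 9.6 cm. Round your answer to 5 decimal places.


Step 1: K = Q * L / (A * t * h)
Step 2: Numerator = 357.3 * 6.8 = 2429.64
Step 3: Denominator = 47.8 * 446 * 9.6 = 204660.48
Step 4: K = 2429.64 / 204660.48 = 0.01187 cm/s

0.01187


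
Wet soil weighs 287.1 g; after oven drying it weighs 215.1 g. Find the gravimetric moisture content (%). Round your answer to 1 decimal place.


Step 1: Water mass = wet - dry = 287.1 - 215.1 = 72.0 g
Step 2: w = 100 * water mass / dry mass
Step 3: w = 100 * 72.0 / 215.1 = 33.5%

33.5


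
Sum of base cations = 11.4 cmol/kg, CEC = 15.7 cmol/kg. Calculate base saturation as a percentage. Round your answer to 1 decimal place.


Step 1: BS = 100 * (sum of bases) / CEC
Step 2: BS = 100 * 11.4 / 15.7
Step 3: BS = 72.6%

72.6


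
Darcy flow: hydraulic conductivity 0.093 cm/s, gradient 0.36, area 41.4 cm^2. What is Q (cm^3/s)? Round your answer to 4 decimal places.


Step 1: Apply Darcy's law: Q = K * i * A
Step 2: Q = 0.093 * 0.36 * 41.4
Step 3: Q = 1.3861 cm^3/s

1.3861


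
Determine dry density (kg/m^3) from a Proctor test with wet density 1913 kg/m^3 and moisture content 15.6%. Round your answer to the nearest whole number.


Step 1: Dry density = wet density / (1 + w/100)
Step 2: Dry density = 1913 / (1 + 15.6/100)
Step 3: Dry density = 1913 / 1.156
Step 4: Dry density = 1655 kg/m^3

1655


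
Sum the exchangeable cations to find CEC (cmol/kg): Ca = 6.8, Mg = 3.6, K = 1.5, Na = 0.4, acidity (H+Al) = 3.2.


Step 1: CEC = Ca + Mg + K + Na + (H+Al)
Step 2: CEC = 6.8 + 3.6 + 1.5 + 0.4 + 3.2
Step 3: CEC = 15.5 cmol/kg

15.5


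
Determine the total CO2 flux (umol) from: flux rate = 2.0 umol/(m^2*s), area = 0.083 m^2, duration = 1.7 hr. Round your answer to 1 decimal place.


Step 1: Convert time to seconds: 1.7 hr * 3600 = 6120.0 s
Step 2: Total = flux * area * time_s
Step 3: Total = 2.0 * 0.083 * 6120.0
Step 4: Total = 1015.9 umol

1015.9


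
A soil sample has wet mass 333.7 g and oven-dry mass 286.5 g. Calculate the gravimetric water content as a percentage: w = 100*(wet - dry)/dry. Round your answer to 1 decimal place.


Step 1: Water mass = wet - dry = 333.7 - 286.5 = 47.2 g
Step 2: w = 100 * water mass / dry mass
Step 3: w = 100 * 47.2 / 286.5 = 16.5%

16.5


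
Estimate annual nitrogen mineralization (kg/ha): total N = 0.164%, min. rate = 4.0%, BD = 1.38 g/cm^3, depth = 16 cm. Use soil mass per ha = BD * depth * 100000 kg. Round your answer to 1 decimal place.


Step 1: Soil mass per ha = BD * depth * 100000 = 1.38 * 16 * 100000 = 2208000 kg
Step 2: Total N pool = soil mass * N%/100 = 2208000 * 0.164/100 = 3621.12 kg/ha
Step 3: N mineralized = N pool * rate%/100 = 3621.12 * 4.0/100 = 144.8 kg/ha/yr

144.8


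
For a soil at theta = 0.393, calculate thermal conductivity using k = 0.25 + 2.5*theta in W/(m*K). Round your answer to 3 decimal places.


Step 1: k = 0.25 + 2.5 * theta
Step 2: k = 0.25 + 2.5 * 0.393
Step 3: k = 0.25 + 0.983
Step 4: k = 1.233 W/(m*K)

1.233


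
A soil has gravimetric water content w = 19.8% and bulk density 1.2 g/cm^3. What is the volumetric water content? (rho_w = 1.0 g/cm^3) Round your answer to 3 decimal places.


Step 1: theta = (w / 100) * BD / rho_w
Step 2: theta = (19.8 / 100) * 1.2 / 1.0
Step 3: theta = 0.198 * 1.2
Step 4: theta = 0.238

0.238


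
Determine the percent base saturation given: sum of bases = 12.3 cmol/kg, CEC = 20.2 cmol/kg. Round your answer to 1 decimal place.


Step 1: BS = 100 * (sum of bases) / CEC
Step 2: BS = 100 * 12.3 / 20.2
Step 3: BS = 60.9%

60.9


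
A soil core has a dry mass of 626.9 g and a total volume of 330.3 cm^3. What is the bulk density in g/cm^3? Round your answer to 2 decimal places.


Step 1: Identify the formula: BD = dry mass / volume
Step 2: Substitute values: BD = 626.9 / 330.3
Step 3: BD = 1.9 g/cm^3

1.9


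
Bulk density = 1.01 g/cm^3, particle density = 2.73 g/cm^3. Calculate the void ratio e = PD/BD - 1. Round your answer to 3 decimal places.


Step 1: e = PD / BD - 1
Step 2: e = 2.73 / 1.01 - 1
Step 3: e = 2.70297 - 1
Step 4: e = 1.703

1.703


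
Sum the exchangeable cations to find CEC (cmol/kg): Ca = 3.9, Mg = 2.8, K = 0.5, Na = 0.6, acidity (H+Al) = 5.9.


Step 1: CEC = Ca + Mg + K + Na + (H+Al)
Step 2: CEC = 3.9 + 2.8 + 0.5 + 0.6 + 5.9
Step 3: CEC = 13.7 cmol/kg

13.7


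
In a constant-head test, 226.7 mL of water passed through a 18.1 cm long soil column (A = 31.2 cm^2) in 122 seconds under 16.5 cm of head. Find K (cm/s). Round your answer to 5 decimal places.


Step 1: K = Q * L / (A * t * h)
Step 2: Numerator = 226.7 * 18.1 = 4103.27
Step 3: Denominator = 31.2 * 122 * 16.5 = 62805.6
Step 4: K = 4103.27 / 62805.6 = 0.06533 cm/s

0.06533


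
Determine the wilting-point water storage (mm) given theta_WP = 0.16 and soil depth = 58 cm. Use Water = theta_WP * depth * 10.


Step 1: Water (mm) = theta_WP * depth * 10
Step 2: Water = 0.16 * 58 * 10
Step 3: Water = 92.8 mm

92.8


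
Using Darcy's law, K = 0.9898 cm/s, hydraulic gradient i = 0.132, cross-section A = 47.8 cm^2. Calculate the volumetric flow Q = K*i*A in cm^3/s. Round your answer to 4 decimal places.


Step 1: Apply Darcy's law: Q = K * i * A
Step 2: Q = 0.9898 * 0.132 * 47.8
Step 3: Q = 6.2452 cm^3/s

6.2452


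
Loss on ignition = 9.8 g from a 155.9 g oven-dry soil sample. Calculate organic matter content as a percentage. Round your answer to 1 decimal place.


Step 1: OM% = 100 * LOI / sample mass
Step 2: OM = 100 * 9.8 / 155.9
Step 3: OM = 6.3%

6.3


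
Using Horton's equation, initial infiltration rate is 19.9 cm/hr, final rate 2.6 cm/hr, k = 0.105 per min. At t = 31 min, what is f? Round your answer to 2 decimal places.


Step 1: f = fc + (f0 - fc) * exp(-k * t)
Step 2: exp(-0.105 * 31) = 0.038581
Step 3: f = 2.6 + (19.9 - 2.6) * 0.038581
Step 4: f = 2.6 + 17.3 * 0.038581
Step 5: f = 3.27 cm/hr

3.27


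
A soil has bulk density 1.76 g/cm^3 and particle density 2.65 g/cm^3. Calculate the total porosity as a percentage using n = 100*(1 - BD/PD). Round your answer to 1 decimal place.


Step 1: Formula: n = 100 * (1 - BD / PD)
Step 2: n = 100 * (1 - 1.76 / 2.65)
Step 3: n = 100 * (1 - 0.66415)
Step 4: n = 33.6%

33.6


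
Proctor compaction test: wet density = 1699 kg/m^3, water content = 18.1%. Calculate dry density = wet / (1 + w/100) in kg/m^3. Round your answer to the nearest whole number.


Step 1: Dry density = wet density / (1 + w/100)
Step 2: Dry density = 1699 / (1 + 18.1/100)
Step 3: Dry density = 1699 / 1.181
Step 4: Dry density = 1439 kg/m^3

1439


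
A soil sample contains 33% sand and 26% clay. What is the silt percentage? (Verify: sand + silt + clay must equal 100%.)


Step 1: sand + silt + clay = 100%
Step 2: silt = 100 - sand - clay
Step 3: silt = 100 - 33 - 26
Step 4: silt = 41%

41


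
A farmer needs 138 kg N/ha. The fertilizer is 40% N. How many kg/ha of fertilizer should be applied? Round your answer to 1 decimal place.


Step 1: Fertilizer rate = target N / (N content / 100)
Step 2: Rate = 138 / (40 / 100)
Step 3: Rate = 138 / 0.4
Step 4: Rate = 345.0 kg/ha

345.0


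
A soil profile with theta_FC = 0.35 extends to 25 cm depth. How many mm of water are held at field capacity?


Step 1: Water (mm) = theta_FC * depth (cm) * 10
Step 2: Water = 0.35 * 25 * 10
Step 3: Water = 87.5 mm

87.5


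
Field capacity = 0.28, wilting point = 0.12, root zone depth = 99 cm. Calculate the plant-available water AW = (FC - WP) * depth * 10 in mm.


Step 1: Available water = (FC - WP) * depth * 10
Step 2: AW = (0.28 - 0.12) * 99 * 10
Step 3: AW = 0.16 * 99 * 10
Step 4: AW = 158.4 mm

158.4


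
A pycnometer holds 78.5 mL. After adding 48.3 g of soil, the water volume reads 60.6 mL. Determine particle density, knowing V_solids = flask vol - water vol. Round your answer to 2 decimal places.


Step 1: Volume of solids = flask volume - water volume with soil
Step 2: V_solids = 78.5 - 60.6 = 17.9 mL
Step 3: Particle density = mass / V_solids = 48.3 / 17.9 = 2.7 g/cm^3

2.7


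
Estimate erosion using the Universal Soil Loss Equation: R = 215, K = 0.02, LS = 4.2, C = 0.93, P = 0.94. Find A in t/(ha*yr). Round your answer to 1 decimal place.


Step 1: A = R * K * LS * C * P
Step 2: R * K = 215 * 0.02 = 4.3
Step 3: (R*K) * LS = 4.3 * 4.2 = 18.06
Step 4: * C * P = 18.06 * 0.93 * 0.94 = 15.8
Step 5: A = 15.8 t/(ha*yr)

15.8


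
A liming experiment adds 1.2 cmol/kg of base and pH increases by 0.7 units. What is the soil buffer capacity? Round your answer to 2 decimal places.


Step 1: BC = change in base / change in pH
Step 2: BC = 1.2 / 0.7
Step 3: BC = 1.71 cmol/(kg*pH unit)

1.71


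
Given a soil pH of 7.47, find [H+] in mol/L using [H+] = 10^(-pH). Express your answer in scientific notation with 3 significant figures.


Step 1: [H+] = 10^(-pH)
Step 2: [H+] = 10^(-7.47)
Step 3: [H+] = 3.39e-08 mol/L

3.39e-08


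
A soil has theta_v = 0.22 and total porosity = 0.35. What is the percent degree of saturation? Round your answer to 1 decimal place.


Step 1: S = 100 * theta_v / n
Step 2: S = 100 * 0.22 / 0.35
Step 3: S = 62.9%

62.9


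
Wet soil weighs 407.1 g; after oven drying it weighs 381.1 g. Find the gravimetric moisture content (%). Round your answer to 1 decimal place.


Step 1: Water mass = wet - dry = 407.1 - 381.1 = 26.0 g
Step 2: w = 100 * water mass / dry mass
Step 3: w = 100 * 26.0 / 381.1 = 6.8%

6.8


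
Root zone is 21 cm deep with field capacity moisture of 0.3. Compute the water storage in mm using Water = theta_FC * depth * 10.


Step 1: Water (mm) = theta_FC * depth (cm) * 10
Step 2: Water = 0.3 * 21 * 10
Step 3: Water = 63.0 mm

63.0


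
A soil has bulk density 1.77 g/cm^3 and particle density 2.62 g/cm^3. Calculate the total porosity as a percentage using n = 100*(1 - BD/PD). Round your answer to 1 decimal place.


Step 1: Formula: n = 100 * (1 - BD / PD)
Step 2: n = 100 * (1 - 1.77 / 2.62)
Step 3: n = 100 * (1 - 0.67557)
Step 4: n = 32.4%

32.4


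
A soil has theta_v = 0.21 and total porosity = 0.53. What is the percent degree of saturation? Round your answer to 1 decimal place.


Step 1: S = 100 * theta_v / n
Step 2: S = 100 * 0.21 / 0.53
Step 3: S = 39.6%

39.6


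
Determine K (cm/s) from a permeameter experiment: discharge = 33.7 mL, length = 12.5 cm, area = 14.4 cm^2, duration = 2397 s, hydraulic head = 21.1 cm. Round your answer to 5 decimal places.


Step 1: K = Q * L / (A * t * h)
Step 2: Numerator = 33.7 * 12.5 = 421.25
Step 3: Denominator = 14.4 * 2397 * 21.1 = 728304.48
Step 4: K = 421.25 / 728304.48 = 0.00058 cm/s

0.00058


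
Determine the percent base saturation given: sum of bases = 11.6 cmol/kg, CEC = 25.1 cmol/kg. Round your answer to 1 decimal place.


Step 1: BS = 100 * (sum of bases) / CEC
Step 2: BS = 100 * 11.6 / 25.1
Step 3: BS = 46.2%

46.2


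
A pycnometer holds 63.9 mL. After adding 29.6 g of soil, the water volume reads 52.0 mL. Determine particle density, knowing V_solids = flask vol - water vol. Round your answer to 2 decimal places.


Step 1: Volume of solids = flask volume - water volume with soil
Step 2: V_solids = 63.9 - 52.0 = 11.9 mL
Step 3: Particle density = mass / V_solids = 29.6 / 11.9 = 2.49 g/cm^3

2.49


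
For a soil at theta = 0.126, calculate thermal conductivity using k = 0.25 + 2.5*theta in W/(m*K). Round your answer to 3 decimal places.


Step 1: k = 0.25 + 2.5 * theta
Step 2: k = 0.25 + 2.5 * 0.126
Step 3: k = 0.25 + 0.315
Step 4: k = 0.565 W/(m*K)

0.565


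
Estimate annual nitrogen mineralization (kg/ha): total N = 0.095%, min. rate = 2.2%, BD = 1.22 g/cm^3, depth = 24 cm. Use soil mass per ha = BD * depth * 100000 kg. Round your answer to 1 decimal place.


Step 1: Soil mass per ha = BD * depth * 100000 = 1.22 * 24 * 100000 = 2928000 kg
Step 2: Total N pool = soil mass * N%/100 = 2928000 * 0.095/100 = 2781.6 kg/ha
Step 3: N mineralized = N pool * rate%/100 = 2781.6 * 2.2/100 = 61.2 kg/ha/yr

61.2


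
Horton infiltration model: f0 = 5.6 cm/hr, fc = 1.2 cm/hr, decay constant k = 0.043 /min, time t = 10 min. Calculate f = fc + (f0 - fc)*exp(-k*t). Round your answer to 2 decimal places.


Step 1: f = fc + (f0 - fc) * exp(-k * t)
Step 2: exp(-0.043 * 10) = 0.650509
Step 3: f = 1.2 + (5.6 - 1.2) * 0.650509
Step 4: f = 1.2 + 4.4 * 0.650509
Step 5: f = 4.06 cm/hr

4.06


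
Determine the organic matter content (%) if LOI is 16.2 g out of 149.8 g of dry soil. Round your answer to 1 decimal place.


Step 1: OM% = 100 * LOI / sample mass
Step 2: OM = 100 * 16.2 / 149.8
Step 3: OM = 10.8%

10.8


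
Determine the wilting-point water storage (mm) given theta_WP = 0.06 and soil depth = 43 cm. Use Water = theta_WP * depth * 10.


Step 1: Water (mm) = theta_WP * depth * 10
Step 2: Water = 0.06 * 43 * 10
Step 3: Water = 25.8 mm

25.8


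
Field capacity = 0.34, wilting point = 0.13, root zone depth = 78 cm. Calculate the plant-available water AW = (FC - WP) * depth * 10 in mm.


Step 1: Available water = (FC - WP) * depth * 10
Step 2: AW = (0.34 - 0.13) * 78 * 10
Step 3: AW = 0.21 * 78 * 10
Step 4: AW = 163.8 mm

163.8


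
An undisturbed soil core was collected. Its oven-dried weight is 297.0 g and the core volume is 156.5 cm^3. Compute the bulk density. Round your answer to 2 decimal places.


Step 1: Identify the formula: BD = dry mass / volume
Step 2: Substitute values: BD = 297.0 / 156.5
Step 3: BD = 1.9 g/cm^3

1.9


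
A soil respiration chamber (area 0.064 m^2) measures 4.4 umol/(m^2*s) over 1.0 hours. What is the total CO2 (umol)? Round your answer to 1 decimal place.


Step 1: Convert time to seconds: 1.0 hr * 3600 = 3600.0 s
Step 2: Total = flux * area * time_s
Step 3: Total = 4.4 * 0.064 * 3600.0
Step 4: Total = 1013.8 umol

1013.8


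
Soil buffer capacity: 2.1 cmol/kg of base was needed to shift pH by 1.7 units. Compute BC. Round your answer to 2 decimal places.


Step 1: BC = change in base / change in pH
Step 2: BC = 2.1 / 1.7
Step 3: BC = 1.24 cmol/(kg*pH unit)

1.24


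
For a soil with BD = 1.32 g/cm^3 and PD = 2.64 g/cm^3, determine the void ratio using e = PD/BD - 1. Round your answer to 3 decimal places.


Step 1: e = PD / BD - 1
Step 2: e = 2.64 / 1.32 - 1
Step 3: e = 2.0 - 1
Step 4: e = 1.0

1.0


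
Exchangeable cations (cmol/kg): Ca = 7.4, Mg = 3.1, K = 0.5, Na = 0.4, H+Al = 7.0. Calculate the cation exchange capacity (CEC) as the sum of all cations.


Step 1: CEC = Ca + Mg + K + Na + (H+Al)
Step 2: CEC = 7.4 + 3.1 + 0.5 + 0.4 + 7.0
Step 3: CEC = 18.4 cmol/kg

18.4


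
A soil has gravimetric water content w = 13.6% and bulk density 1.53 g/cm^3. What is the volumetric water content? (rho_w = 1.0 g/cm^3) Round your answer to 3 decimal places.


Step 1: theta = (w / 100) * BD / rho_w
Step 2: theta = (13.6 / 100) * 1.53 / 1.0
Step 3: theta = 0.136 * 1.53
Step 4: theta = 0.208

0.208


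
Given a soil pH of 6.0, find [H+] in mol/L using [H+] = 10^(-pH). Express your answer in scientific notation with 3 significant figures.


Step 1: [H+] = 10^(-pH)
Step 2: [H+] = 10^(-6.0)
Step 3: [H+] = 1.00e-06 mol/L

1.00e-06


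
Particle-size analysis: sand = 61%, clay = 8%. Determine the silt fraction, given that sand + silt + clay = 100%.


Step 1: sand + silt + clay = 100%
Step 2: silt = 100 - sand - clay
Step 3: silt = 100 - 61 - 8
Step 4: silt = 31%

31


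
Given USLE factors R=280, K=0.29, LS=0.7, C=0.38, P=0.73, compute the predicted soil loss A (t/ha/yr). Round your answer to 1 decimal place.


Step 1: A = R * K * LS * C * P
Step 2: R * K = 280 * 0.29 = 81.2
Step 3: (R*K) * LS = 81.2 * 0.7 = 56.84
Step 4: * C * P = 56.84 * 0.38 * 0.73 = 15.8
Step 5: A = 15.8 t/(ha*yr)

15.8


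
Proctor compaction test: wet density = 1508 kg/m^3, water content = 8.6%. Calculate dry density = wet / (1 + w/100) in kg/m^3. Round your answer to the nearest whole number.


Step 1: Dry density = wet density / (1 + w/100)
Step 2: Dry density = 1508 / (1 + 8.6/100)
Step 3: Dry density = 1508 / 1.086
Step 4: Dry density = 1389 kg/m^3

1389


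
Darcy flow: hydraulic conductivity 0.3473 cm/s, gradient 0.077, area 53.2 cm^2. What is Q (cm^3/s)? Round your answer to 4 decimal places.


Step 1: Apply Darcy's law: Q = K * i * A
Step 2: Q = 0.3473 * 0.077 * 53.2
Step 3: Q = 1.4227 cm^3/s

1.4227


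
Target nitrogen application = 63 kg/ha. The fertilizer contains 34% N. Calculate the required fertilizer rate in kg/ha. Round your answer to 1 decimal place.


Step 1: Fertilizer rate = target N / (N content / 100)
Step 2: Rate = 63 / (34 / 100)
Step 3: Rate = 63 / 0.34
Step 4: Rate = 185.3 kg/ha

185.3


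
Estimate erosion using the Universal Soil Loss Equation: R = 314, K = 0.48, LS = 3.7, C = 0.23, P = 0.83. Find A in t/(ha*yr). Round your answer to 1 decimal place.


Step 1: A = R * K * LS * C * P
Step 2: R * K = 314 * 0.48 = 150.72
Step 3: (R*K) * LS = 150.72 * 3.7 = 557.664
Step 4: * C * P = 557.664 * 0.23 * 0.83 = 106.5
Step 5: A = 106.5 t/(ha*yr)

106.5


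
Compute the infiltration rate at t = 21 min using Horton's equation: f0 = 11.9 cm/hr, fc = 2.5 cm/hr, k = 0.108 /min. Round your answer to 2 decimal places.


Step 1: f = fc + (f0 - fc) * exp(-k * t)
Step 2: exp(-0.108 * 21) = 0.103519
Step 3: f = 2.5 + (11.9 - 2.5) * 0.103519
Step 4: f = 2.5 + 9.4 * 0.103519
Step 5: f = 3.47 cm/hr

3.47


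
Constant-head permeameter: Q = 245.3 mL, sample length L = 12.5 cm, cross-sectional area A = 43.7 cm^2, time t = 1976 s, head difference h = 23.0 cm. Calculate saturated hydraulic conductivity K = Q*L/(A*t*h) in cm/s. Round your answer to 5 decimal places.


Step 1: K = Q * L / (A * t * h)
Step 2: Numerator = 245.3 * 12.5 = 3066.25
Step 3: Denominator = 43.7 * 1976 * 23.0 = 1986077.6
Step 4: K = 3066.25 / 1986077.6 = 0.00154 cm/s

0.00154


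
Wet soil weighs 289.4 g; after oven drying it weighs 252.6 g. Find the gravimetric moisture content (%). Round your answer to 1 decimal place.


Step 1: Water mass = wet - dry = 289.4 - 252.6 = 36.8 g
Step 2: w = 100 * water mass / dry mass
Step 3: w = 100 * 36.8 / 252.6 = 14.6%

14.6


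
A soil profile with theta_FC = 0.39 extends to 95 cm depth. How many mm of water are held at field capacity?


Step 1: Water (mm) = theta_FC * depth (cm) * 10
Step 2: Water = 0.39 * 95 * 10
Step 3: Water = 370.5 mm

370.5


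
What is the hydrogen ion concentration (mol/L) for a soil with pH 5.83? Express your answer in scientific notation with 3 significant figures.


Step 1: [H+] = 10^(-pH)
Step 2: [H+] = 10^(-5.83)
Step 3: [H+] = 1.48e-06 mol/L

1.48e-06


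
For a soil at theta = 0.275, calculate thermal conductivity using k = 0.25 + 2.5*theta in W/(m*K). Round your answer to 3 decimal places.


Step 1: k = 0.25 + 2.5 * theta
Step 2: k = 0.25 + 2.5 * 0.275
Step 3: k = 0.25 + 0.688
Step 4: k = 0.938 W/(m*K)

0.938


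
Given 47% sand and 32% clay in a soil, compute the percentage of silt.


Step 1: sand + silt + clay = 100%
Step 2: silt = 100 - sand - clay
Step 3: silt = 100 - 47 - 32
Step 4: silt = 21%

21


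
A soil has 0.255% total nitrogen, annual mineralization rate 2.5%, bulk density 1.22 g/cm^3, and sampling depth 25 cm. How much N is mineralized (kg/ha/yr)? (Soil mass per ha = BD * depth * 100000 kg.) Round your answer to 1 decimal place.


Step 1: Soil mass per ha = BD * depth * 100000 = 1.22 * 25 * 100000 = 3050000 kg
Step 2: Total N pool = soil mass * N%/100 = 3050000 * 0.255/100 = 7777.5 kg/ha
Step 3: N mineralized = N pool * rate%/100 = 7777.5 * 2.5/100 = 194.4 kg/ha/yr

194.4


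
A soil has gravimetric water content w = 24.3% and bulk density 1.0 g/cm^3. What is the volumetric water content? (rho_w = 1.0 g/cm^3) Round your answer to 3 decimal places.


Step 1: theta = (w / 100) * BD / rho_w
Step 2: theta = (24.3 / 100) * 1.0 / 1.0
Step 3: theta = 0.243 * 1.0
Step 4: theta = 0.243

0.243


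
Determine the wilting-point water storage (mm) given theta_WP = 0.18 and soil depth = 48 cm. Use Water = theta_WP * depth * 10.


Step 1: Water (mm) = theta_WP * depth * 10
Step 2: Water = 0.18 * 48 * 10
Step 3: Water = 86.4 mm

86.4


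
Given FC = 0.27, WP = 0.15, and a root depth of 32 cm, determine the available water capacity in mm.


Step 1: Available water = (FC - WP) * depth * 10
Step 2: AW = (0.27 - 0.15) * 32 * 10
Step 3: AW = 0.12 * 32 * 10
Step 4: AW = 38.4 mm

38.4


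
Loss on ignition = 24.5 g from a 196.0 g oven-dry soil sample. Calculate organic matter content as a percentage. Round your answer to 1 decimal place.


Step 1: OM% = 100 * LOI / sample mass
Step 2: OM = 100 * 24.5 / 196.0
Step 3: OM = 12.5%

12.5


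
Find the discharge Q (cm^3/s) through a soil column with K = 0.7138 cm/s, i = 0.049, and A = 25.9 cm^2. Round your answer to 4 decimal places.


Step 1: Apply Darcy's law: Q = K * i * A
Step 2: Q = 0.7138 * 0.049 * 25.9
Step 3: Q = 0.9059 cm^3/s

0.9059


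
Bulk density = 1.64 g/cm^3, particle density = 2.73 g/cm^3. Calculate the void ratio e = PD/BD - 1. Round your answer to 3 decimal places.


Step 1: e = PD / BD - 1
Step 2: e = 2.73 / 1.64 - 1
Step 3: e = 1.66463 - 1
Step 4: e = 0.665

0.665


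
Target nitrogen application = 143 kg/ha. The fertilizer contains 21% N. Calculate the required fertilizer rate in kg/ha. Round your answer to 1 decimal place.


Step 1: Fertilizer rate = target N / (N content / 100)
Step 2: Rate = 143 / (21 / 100)
Step 3: Rate = 143 / 0.21
Step 4: Rate = 681.0 kg/ha

681.0


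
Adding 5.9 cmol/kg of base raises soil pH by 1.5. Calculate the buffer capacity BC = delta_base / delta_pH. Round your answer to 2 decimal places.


Step 1: BC = change in base / change in pH
Step 2: BC = 5.9 / 1.5
Step 3: BC = 3.93 cmol/(kg*pH unit)

3.93


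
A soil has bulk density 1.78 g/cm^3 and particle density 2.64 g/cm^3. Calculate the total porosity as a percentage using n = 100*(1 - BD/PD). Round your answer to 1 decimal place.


Step 1: Formula: n = 100 * (1 - BD / PD)
Step 2: n = 100 * (1 - 1.78 / 2.64)
Step 3: n = 100 * (1 - 0.67424)
Step 4: n = 32.6%

32.6


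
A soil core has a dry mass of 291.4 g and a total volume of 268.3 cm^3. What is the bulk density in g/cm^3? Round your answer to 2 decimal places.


Step 1: Identify the formula: BD = dry mass / volume
Step 2: Substitute values: BD = 291.4 / 268.3
Step 3: BD = 1.09 g/cm^3

1.09


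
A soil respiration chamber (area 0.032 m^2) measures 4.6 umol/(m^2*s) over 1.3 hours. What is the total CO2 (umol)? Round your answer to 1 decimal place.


Step 1: Convert time to seconds: 1.3 hr * 3600 = 4680.0 s
Step 2: Total = flux * area * time_s
Step 3: Total = 4.6 * 0.032 * 4680.0
Step 4: Total = 688.9 umol

688.9


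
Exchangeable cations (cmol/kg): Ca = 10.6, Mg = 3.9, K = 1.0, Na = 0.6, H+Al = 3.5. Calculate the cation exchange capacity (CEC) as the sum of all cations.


Step 1: CEC = Ca + Mg + K + Na + (H+Al)
Step 2: CEC = 10.6 + 3.9 + 1.0 + 0.6 + 3.5
Step 3: CEC = 19.6 cmol/kg

19.6


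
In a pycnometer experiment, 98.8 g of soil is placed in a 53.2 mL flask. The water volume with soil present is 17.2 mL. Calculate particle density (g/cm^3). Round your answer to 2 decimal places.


Step 1: Volume of solids = flask volume - water volume with soil
Step 2: V_solids = 53.2 - 17.2 = 36.0 mL
Step 3: Particle density = mass / V_solids = 98.8 / 36.0 = 2.74 g/cm^3

2.74


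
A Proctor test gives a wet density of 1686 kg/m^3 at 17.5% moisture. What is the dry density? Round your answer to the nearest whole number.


Step 1: Dry density = wet density / (1 + w/100)
Step 2: Dry density = 1686 / (1 + 17.5/100)
Step 3: Dry density = 1686 / 1.175
Step 4: Dry density = 1435 kg/m^3

1435


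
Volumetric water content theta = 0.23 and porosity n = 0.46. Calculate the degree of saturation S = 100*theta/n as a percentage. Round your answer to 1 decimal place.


Step 1: S = 100 * theta_v / n
Step 2: S = 100 * 0.23 / 0.46
Step 3: S = 50.0%

50.0


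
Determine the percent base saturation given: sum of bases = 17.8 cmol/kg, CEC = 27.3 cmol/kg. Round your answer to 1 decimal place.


Step 1: BS = 100 * (sum of bases) / CEC
Step 2: BS = 100 * 17.8 / 27.3
Step 3: BS = 65.2%

65.2


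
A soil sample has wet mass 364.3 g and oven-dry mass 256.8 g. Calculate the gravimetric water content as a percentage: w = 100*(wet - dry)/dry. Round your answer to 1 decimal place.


Step 1: Water mass = wet - dry = 364.3 - 256.8 = 107.5 g
Step 2: w = 100 * water mass / dry mass
Step 3: w = 100 * 107.5 / 256.8 = 41.9%

41.9


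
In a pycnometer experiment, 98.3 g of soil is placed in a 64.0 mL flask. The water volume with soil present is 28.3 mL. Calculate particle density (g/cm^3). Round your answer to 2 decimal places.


Step 1: Volume of solids = flask volume - water volume with soil
Step 2: V_solids = 64.0 - 28.3 = 35.7 mL
Step 3: Particle density = mass / V_solids = 98.3 / 35.7 = 2.75 g/cm^3

2.75


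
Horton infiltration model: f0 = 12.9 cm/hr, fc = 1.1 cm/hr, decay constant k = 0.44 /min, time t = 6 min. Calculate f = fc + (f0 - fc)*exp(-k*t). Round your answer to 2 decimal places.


Step 1: f = fc + (f0 - fc) * exp(-k * t)
Step 2: exp(-0.44 * 6) = 0.071361
Step 3: f = 1.1 + (12.9 - 1.1) * 0.071361
Step 4: f = 1.1 + 11.8 * 0.071361
Step 5: f = 1.94 cm/hr

1.94


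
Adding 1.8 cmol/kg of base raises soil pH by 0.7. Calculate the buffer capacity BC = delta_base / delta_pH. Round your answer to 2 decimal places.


Step 1: BC = change in base / change in pH
Step 2: BC = 1.8 / 0.7
Step 3: BC = 2.57 cmol/(kg*pH unit)

2.57


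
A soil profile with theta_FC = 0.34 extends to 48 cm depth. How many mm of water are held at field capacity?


Step 1: Water (mm) = theta_FC * depth (cm) * 10
Step 2: Water = 0.34 * 48 * 10
Step 3: Water = 163.2 mm

163.2


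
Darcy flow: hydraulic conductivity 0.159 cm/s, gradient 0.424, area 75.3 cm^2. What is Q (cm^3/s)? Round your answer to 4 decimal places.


Step 1: Apply Darcy's law: Q = K * i * A
Step 2: Q = 0.159 * 0.424 * 75.3
Step 3: Q = 5.0764 cm^3/s

5.0764


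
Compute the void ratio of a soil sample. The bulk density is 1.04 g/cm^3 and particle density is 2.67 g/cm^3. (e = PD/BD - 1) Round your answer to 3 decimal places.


Step 1: e = PD / BD - 1
Step 2: e = 2.67 / 1.04 - 1
Step 3: e = 2.56731 - 1
Step 4: e = 1.567

1.567


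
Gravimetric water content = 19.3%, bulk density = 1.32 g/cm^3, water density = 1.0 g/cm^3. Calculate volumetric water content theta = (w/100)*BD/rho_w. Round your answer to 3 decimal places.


Step 1: theta = (w / 100) * BD / rho_w
Step 2: theta = (19.3 / 100) * 1.32 / 1.0
Step 3: theta = 0.193 * 1.32
Step 4: theta = 0.255

0.255


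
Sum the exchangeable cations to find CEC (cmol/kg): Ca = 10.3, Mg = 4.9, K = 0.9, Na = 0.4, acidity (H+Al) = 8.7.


Step 1: CEC = Ca + Mg + K + Na + (H+Al)
Step 2: CEC = 10.3 + 4.9 + 0.9 + 0.4 + 8.7
Step 3: CEC = 25.2 cmol/kg

25.2


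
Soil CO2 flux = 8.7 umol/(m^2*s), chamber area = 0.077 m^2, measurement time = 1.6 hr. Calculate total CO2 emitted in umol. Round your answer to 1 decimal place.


Step 1: Convert time to seconds: 1.6 hr * 3600 = 5760.0 s
Step 2: Total = flux * area * time_s
Step 3: Total = 8.7 * 0.077 * 5760.0
Step 4: Total = 3858.6 umol

3858.6


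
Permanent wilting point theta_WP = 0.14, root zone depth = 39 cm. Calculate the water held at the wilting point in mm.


Step 1: Water (mm) = theta_WP * depth * 10
Step 2: Water = 0.14 * 39 * 10
Step 3: Water = 54.6 mm

54.6


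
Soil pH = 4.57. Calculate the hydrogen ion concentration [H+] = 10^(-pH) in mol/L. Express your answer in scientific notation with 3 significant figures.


Step 1: [H+] = 10^(-pH)
Step 2: [H+] = 10^(-4.57)
Step 3: [H+] = 2.69e-05 mol/L

2.69e-05


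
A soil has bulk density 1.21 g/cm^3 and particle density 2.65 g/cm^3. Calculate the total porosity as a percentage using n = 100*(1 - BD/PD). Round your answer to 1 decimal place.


Step 1: Formula: n = 100 * (1 - BD / PD)
Step 2: n = 100 * (1 - 1.21 / 2.65)
Step 3: n = 100 * (1 - 0.4566)
Step 4: n = 54.3%

54.3


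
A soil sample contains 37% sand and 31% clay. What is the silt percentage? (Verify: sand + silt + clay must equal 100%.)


Step 1: sand + silt + clay = 100%
Step 2: silt = 100 - sand - clay
Step 3: silt = 100 - 37 - 31
Step 4: silt = 32%

32


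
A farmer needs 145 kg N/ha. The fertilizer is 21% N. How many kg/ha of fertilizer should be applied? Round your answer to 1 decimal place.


Step 1: Fertilizer rate = target N / (N content / 100)
Step 2: Rate = 145 / (21 / 100)
Step 3: Rate = 145 / 0.21
Step 4: Rate = 690.5 kg/ha

690.5


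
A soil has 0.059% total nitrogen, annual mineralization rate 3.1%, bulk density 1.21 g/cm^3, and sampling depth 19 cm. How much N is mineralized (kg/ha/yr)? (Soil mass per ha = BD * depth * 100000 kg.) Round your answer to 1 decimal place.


Step 1: Soil mass per ha = BD * depth * 100000 = 1.21 * 19 * 100000 = 2299000 kg
Step 2: Total N pool = soil mass * N%/100 = 2299000 * 0.059/100 = 1356.41 kg/ha
Step 3: N mineralized = N pool * rate%/100 = 1356.41 * 3.1/100 = 42.0 kg/ha/yr

42.0


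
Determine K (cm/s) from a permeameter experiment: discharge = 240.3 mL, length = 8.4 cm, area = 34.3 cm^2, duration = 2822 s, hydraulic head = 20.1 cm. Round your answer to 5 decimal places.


Step 1: K = Q * L / (A * t * h)
Step 2: Numerator = 240.3 * 8.4 = 2018.52
Step 3: Denominator = 34.3 * 2822 * 20.1 = 1945571.46
Step 4: K = 2018.52 / 1945571.46 = 0.00104 cm/s

0.00104


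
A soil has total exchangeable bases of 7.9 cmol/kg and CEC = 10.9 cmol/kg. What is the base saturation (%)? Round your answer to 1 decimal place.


Step 1: BS = 100 * (sum of bases) / CEC
Step 2: BS = 100 * 7.9 / 10.9
Step 3: BS = 72.5%

72.5


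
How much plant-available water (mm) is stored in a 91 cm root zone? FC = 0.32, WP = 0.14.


Step 1: Available water = (FC - WP) * depth * 10
Step 2: AW = (0.32 - 0.14) * 91 * 10
Step 3: AW = 0.18 * 91 * 10
Step 4: AW = 163.8 mm

163.8


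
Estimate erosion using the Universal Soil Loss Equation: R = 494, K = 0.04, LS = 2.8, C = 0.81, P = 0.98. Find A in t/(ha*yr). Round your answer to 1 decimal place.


Step 1: A = R * K * LS * C * P
Step 2: R * K = 494 * 0.04 = 19.76
Step 3: (R*K) * LS = 19.76 * 2.8 = 55.328
Step 4: * C * P = 55.328 * 0.81 * 0.98 = 43.9
Step 5: A = 43.9 t/(ha*yr)

43.9


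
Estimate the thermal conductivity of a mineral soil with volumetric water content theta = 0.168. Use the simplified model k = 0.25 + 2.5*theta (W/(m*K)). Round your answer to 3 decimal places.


Step 1: k = 0.25 + 2.5 * theta
Step 2: k = 0.25 + 2.5 * 0.168
Step 3: k = 0.25 + 0.42
Step 4: k = 0.67 W/(m*K)

0.67


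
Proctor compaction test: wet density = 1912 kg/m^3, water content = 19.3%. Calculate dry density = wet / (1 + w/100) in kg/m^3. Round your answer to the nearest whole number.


Step 1: Dry density = wet density / (1 + w/100)
Step 2: Dry density = 1912 / (1 + 19.3/100)
Step 3: Dry density = 1912 / 1.193
Step 4: Dry density = 1603 kg/m^3

1603


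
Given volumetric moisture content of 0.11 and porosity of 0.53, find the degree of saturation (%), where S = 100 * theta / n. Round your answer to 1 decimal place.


Step 1: S = 100 * theta_v / n
Step 2: S = 100 * 0.11 / 0.53
Step 3: S = 20.8%

20.8


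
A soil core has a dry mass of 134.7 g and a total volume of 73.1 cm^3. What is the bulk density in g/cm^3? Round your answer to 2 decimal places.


Step 1: Identify the formula: BD = dry mass / volume
Step 2: Substitute values: BD = 134.7 / 73.1
Step 3: BD = 1.84 g/cm^3

1.84


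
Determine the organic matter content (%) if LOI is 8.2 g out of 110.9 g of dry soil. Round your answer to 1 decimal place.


Step 1: OM% = 100 * LOI / sample mass
Step 2: OM = 100 * 8.2 / 110.9
Step 3: OM = 7.4%

7.4


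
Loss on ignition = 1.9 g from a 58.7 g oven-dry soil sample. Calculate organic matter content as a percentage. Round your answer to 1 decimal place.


Step 1: OM% = 100 * LOI / sample mass
Step 2: OM = 100 * 1.9 / 58.7
Step 3: OM = 3.2%

3.2


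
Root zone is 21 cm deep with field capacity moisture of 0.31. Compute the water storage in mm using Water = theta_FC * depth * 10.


Step 1: Water (mm) = theta_FC * depth (cm) * 10
Step 2: Water = 0.31 * 21 * 10
Step 3: Water = 65.1 mm

65.1


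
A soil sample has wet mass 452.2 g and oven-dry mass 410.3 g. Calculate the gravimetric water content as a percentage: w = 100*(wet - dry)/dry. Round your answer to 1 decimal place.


Step 1: Water mass = wet - dry = 452.2 - 410.3 = 41.9 g
Step 2: w = 100 * water mass / dry mass
Step 3: w = 100 * 41.9 / 410.3 = 10.2%

10.2


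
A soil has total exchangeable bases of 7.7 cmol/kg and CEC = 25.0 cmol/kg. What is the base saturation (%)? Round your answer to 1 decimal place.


Step 1: BS = 100 * (sum of bases) / CEC
Step 2: BS = 100 * 7.7 / 25.0
Step 3: BS = 30.8%

30.8


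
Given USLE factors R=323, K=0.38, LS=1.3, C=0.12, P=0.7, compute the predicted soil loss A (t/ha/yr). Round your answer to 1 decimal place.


Step 1: A = R * K * LS * C * P
Step 2: R * K = 323 * 0.38 = 122.74
Step 3: (R*K) * LS = 122.74 * 1.3 = 159.562
Step 4: * C * P = 159.562 * 0.12 * 0.7 = 13.4
Step 5: A = 13.4 t/(ha*yr)

13.4


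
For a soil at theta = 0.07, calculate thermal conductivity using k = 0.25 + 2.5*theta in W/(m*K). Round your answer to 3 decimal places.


Step 1: k = 0.25 + 2.5 * theta
Step 2: k = 0.25 + 2.5 * 0.07
Step 3: k = 0.25 + 0.175
Step 4: k = 0.425 W/(m*K)

0.425


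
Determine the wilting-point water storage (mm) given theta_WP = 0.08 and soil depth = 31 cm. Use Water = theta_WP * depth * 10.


Step 1: Water (mm) = theta_WP * depth * 10
Step 2: Water = 0.08 * 31 * 10
Step 3: Water = 24.8 mm

24.8


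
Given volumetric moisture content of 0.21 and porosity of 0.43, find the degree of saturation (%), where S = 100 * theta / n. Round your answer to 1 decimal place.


Step 1: S = 100 * theta_v / n
Step 2: S = 100 * 0.21 / 0.43
Step 3: S = 48.8%

48.8


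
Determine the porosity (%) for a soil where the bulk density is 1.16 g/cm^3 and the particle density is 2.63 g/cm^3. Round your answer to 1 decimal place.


Step 1: Formula: n = 100 * (1 - BD / PD)
Step 2: n = 100 * (1 - 1.16 / 2.63)
Step 3: n = 100 * (1 - 0.44106)
Step 4: n = 55.9%

55.9


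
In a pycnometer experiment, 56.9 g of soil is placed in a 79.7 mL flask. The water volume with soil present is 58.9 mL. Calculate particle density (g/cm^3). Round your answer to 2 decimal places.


Step 1: Volume of solids = flask volume - water volume with soil
Step 2: V_solids = 79.7 - 58.9 = 20.8 mL
Step 3: Particle density = mass / V_solids = 56.9 / 20.8 = 2.74 g/cm^3

2.74


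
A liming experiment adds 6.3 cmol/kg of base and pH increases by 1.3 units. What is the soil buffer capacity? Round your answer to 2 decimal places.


Step 1: BC = change in base / change in pH
Step 2: BC = 6.3 / 1.3
Step 3: BC = 4.85 cmol/(kg*pH unit)

4.85


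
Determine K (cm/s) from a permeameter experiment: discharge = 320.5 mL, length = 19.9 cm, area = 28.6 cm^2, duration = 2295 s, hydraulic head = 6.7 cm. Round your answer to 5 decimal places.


Step 1: K = Q * L / (A * t * h)
Step 2: Numerator = 320.5 * 19.9 = 6377.95
Step 3: Denominator = 28.6 * 2295 * 6.7 = 439767.9
Step 4: K = 6377.95 / 439767.9 = 0.0145 cm/s

0.0145


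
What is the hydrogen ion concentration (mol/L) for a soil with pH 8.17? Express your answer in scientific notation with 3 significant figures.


Step 1: [H+] = 10^(-pH)
Step 2: [H+] = 10^(-8.17)
Step 3: [H+] = 6.76e-09 mol/L

6.76e-09


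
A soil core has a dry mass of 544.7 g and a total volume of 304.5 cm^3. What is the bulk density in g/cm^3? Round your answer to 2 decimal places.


Step 1: Identify the formula: BD = dry mass / volume
Step 2: Substitute values: BD = 544.7 / 304.5
Step 3: BD = 1.79 g/cm^3

1.79


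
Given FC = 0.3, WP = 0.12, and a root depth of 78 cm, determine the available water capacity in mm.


Step 1: Available water = (FC - WP) * depth * 10
Step 2: AW = (0.3 - 0.12) * 78 * 10
Step 3: AW = 0.18 * 78 * 10
Step 4: AW = 140.4 mm

140.4


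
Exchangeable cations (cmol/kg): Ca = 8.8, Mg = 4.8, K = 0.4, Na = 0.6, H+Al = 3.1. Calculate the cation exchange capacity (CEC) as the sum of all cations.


Step 1: CEC = Ca + Mg + K + Na + (H+Al)
Step 2: CEC = 8.8 + 4.8 + 0.4 + 0.6 + 3.1
Step 3: CEC = 17.7 cmol/kg

17.7


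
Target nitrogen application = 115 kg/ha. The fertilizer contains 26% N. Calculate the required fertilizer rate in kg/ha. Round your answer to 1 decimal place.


Step 1: Fertilizer rate = target N / (N content / 100)
Step 2: Rate = 115 / (26 / 100)
Step 3: Rate = 115 / 0.26
Step 4: Rate = 442.3 kg/ha

442.3


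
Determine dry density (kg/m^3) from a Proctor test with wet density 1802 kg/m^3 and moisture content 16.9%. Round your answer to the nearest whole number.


Step 1: Dry density = wet density / (1 + w/100)
Step 2: Dry density = 1802 / (1 + 16.9/100)
Step 3: Dry density = 1802 / 1.169
Step 4: Dry density = 1541 kg/m^3

1541


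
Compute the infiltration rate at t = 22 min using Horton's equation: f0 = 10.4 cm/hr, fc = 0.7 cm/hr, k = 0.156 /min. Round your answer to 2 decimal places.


Step 1: f = fc + (f0 - fc) * exp(-k * t)
Step 2: exp(-0.156 * 22) = 0.032322
Step 3: f = 0.7 + (10.4 - 0.7) * 0.032322
Step 4: f = 0.7 + 9.7 * 0.032322
Step 5: f = 1.01 cm/hr

1.01


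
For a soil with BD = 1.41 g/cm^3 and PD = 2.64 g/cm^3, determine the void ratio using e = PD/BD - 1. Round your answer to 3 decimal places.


Step 1: e = PD / BD - 1
Step 2: e = 2.64 / 1.41 - 1
Step 3: e = 1.87234 - 1
Step 4: e = 0.872

0.872


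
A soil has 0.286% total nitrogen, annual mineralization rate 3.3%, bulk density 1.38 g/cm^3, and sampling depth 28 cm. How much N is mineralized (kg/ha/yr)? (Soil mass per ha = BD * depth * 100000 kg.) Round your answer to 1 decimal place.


Step 1: Soil mass per ha = BD * depth * 100000 = 1.38 * 28 * 100000 = 3864000 kg
Step 2: Total N pool = soil mass * N%/100 = 3864000 * 0.286/100 = 11051.04 kg/ha
Step 3: N mineralized = N pool * rate%/100 = 11051.04 * 3.3/100 = 364.7 kg/ha/yr

364.7


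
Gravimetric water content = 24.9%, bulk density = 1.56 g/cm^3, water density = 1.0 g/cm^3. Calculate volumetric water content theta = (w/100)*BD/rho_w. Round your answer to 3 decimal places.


Step 1: theta = (w / 100) * BD / rho_w
Step 2: theta = (24.9 / 100) * 1.56 / 1.0
Step 3: theta = 0.249 * 1.56
Step 4: theta = 0.388

0.388


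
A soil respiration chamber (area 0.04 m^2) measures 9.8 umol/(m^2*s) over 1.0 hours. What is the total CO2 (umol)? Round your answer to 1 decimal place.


Step 1: Convert time to seconds: 1.0 hr * 3600 = 3600.0 s
Step 2: Total = flux * area * time_s
Step 3: Total = 9.8 * 0.04 * 3600.0
Step 4: Total = 1411.2 umol

1411.2


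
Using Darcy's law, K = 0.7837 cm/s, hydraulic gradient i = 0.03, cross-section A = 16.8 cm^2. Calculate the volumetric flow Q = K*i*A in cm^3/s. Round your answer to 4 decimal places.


Step 1: Apply Darcy's law: Q = K * i * A
Step 2: Q = 0.7837 * 0.03 * 16.8
Step 3: Q = 0.395 cm^3/s

0.395
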